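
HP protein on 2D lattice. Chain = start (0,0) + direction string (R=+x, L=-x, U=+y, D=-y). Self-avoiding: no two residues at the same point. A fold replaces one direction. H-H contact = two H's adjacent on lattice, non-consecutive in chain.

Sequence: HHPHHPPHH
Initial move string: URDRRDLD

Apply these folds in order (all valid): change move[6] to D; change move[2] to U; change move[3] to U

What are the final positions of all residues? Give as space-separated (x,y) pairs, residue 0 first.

Answer: (0,0) (0,1) (1,1) (1,2) (1,3) (2,3) (2,2) (2,1) (2,0)

Derivation:
Initial moves: URDRRDLD
Fold: move[6]->D => URDRRDDD (positions: [(0, 0), (0, 1), (1, 1), (1, 0), (2, 0), (3, 0), (3, -1), (3, -2), (3, -3)])
Fold: move[2]->U => URURRDDD (positions: [(0, 0), (0, 1), (1, 1), (1, 2), (2, 2), (3, 2), (3, 1), (3, 0), (3, -1)])
Fold: move[3]->U => URUURDDD (positions: [(0, 0), (0, 1), (1, 1), (1, 2), (1, 3), (2, 3), (2, 2), (2, 1), (2, 0)])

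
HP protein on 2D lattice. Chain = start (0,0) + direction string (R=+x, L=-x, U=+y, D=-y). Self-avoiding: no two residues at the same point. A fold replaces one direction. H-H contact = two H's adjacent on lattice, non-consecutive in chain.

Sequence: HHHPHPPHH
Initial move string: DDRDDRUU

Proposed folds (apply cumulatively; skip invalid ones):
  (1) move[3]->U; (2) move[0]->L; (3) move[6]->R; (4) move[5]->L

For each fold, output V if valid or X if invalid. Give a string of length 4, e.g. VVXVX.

Initial: DDRDDRUU -> [(0, 0), (0, -1), (0, -2), (1, -2), (1, -3), (1, -4), (2, -4), (2, -3), (2, -2)]
Fold 1: move[3]->U => DDRUDRUU INVALID (collision), skipped
Fold 2: move[0]->L => LDRDDRUU VALID
Fold 3: move[6]->R => LDRDDRRU VALID
Fold 4: move[5]->L => LDRDDLRU INVALID (collision), skipped

Answer: XVVX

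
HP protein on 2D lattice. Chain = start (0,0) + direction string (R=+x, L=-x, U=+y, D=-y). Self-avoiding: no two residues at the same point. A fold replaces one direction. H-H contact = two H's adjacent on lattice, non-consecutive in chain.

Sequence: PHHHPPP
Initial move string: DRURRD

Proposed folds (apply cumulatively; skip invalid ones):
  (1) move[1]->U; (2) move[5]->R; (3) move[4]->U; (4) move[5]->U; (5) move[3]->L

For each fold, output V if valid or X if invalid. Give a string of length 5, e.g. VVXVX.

Initial: DRURRD -> [(0, 0), (0, -1), (1, -1), (1, 0), (2, 0), (3, 0), (3, -1)]
Fold 1: move[1]->U => DUURRD INVALID (collision), skipped
Fold 2: move[5]->R => DRURRR VALID
Fold 3: move[4]->U => DRURUR VALID
Fold 4: move[5]->U => DRURUU VALID
Fold 5: move[3]->L => DRULUU INVALID (collision), skipped

Answer: XVVVX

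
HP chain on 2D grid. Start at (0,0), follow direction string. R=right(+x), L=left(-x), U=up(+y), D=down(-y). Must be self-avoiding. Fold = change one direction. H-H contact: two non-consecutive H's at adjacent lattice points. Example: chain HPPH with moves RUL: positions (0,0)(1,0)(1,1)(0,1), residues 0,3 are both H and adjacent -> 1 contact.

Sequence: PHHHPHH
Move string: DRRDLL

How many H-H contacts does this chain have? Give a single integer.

Answer: 2

Derivation:
Positions: [(0, 0), (0, -1), (1, -1), (2, -1), (2, -2), (1, -2), (0, -2)]
H-H contact: residue 1 @(0,-1) - residue 6 @(0, -2)
H-H contact: residue 2 @(1,-1) - residue 5 @(1, -2)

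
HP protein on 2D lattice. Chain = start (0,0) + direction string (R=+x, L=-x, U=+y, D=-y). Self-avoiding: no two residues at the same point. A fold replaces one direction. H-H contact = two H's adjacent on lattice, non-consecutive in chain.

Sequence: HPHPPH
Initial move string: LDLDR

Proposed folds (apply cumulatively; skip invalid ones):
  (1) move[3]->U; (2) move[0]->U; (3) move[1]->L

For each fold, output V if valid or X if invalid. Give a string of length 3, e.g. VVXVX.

Initial: LDLDR -> [(0, 0), (-1, 0), (-1, -1), (-2, -1), (-2, -2), (-1, -2)]
Fold 1: move[3]->U => LDLUR INVALID (collision), skipped
Fold 2: move[0]->U => UDLDR INVALID (collision), skipped
Fold 3: move[1]->L => LLLDR VALID

Answer: XXV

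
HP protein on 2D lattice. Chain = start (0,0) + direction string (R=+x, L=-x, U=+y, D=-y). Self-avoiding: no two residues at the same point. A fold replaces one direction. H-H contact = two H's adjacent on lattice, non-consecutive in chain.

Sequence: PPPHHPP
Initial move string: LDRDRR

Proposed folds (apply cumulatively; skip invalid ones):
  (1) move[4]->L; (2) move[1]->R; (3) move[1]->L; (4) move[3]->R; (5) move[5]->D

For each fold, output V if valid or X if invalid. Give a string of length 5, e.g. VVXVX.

Answer: XXXVV

Derivation:
Initial: LDRDRR -> [(0, 0), (-1, 0), (-1, -1), (0, -1), (0, -2), (1, -2), (2, -2)]
Fold 1: move[4]->L => LDRDLR INVALID (collision), skipped
Fold 2: move[1]->R => LRRDRR INVALID (collision), skipped
Fold 3: move[1]->L => LLRDRR INVALID (collision), skipped
Fold 4: move[3]->R => LDRRRR VALID
Fold 5: move[5]->D => LDRRRD VALID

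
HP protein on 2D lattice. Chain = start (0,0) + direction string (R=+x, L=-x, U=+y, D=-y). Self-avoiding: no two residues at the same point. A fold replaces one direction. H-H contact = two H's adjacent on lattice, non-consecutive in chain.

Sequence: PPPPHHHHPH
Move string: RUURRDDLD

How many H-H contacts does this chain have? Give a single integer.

Positions: [(0, 0), (1, 0), (1, 1), (1, 2), (2, 2), (3, 2), (3, 1), (3, 0), (2, 0), (2, -1)]
No H-H contacts found.

Answer: 0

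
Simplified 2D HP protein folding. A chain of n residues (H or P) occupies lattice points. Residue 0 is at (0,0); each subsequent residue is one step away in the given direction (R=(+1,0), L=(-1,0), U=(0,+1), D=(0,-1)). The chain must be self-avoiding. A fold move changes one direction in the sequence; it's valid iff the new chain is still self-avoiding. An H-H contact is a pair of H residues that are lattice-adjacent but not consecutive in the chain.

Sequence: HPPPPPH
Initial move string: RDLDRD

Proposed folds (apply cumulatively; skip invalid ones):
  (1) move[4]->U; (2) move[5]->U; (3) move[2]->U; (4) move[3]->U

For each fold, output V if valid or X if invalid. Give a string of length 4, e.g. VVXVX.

Initial: RDLDRD -> [(0, 0), (1, 0), (1, -1), (0, -1), (0, -2), (1, -2), (1, -3)]
Fold 1: move[4]->U => RDLDUD INVALID (collision), skipped
Fold 2: move[5]->U => RDLDRU INVALID (collision), skipped
Fold 3: move[2]->U => RDUDRD INVALID (collision), skipped
Fold 4: move[3]->U => RDLURD INVALID (collision), skipped

Answer: XXXX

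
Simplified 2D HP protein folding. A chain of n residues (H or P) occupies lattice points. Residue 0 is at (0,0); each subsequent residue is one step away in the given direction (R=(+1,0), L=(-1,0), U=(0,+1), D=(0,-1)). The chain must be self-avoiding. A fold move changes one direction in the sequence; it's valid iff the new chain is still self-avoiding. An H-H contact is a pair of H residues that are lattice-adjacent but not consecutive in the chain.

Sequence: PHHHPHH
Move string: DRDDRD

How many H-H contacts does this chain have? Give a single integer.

Positions: [(0, 0), (0, -1), (1, -1), (1, -2), (1, -3), (2, -3), (2, -4)]
No H-H contacts found.

Answer: 0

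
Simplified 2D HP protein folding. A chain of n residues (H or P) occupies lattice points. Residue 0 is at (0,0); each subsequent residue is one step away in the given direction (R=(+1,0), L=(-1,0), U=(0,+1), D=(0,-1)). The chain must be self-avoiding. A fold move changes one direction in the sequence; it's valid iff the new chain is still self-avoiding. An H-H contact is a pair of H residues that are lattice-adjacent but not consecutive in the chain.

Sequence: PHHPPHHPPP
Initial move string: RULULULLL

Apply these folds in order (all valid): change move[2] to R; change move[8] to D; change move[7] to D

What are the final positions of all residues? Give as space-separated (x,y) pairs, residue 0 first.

Answer: (0,0) (1,0) (1,1) (2,1) (2,2) (1,2) (1,3) (0,3) (0,2) (0,1)

Derivation:
Initial moves: RULULULLL
Fold: move[2]->R => RURULULLL (positions: [(0, 0), (1, 0), (1, 1), (2, 1), (2, 2), (1, 2), (1, 3), (0, 3), (-1, 3), (-2, 3)])
Fold: move[8]->D => RURULULLD (positions: [(0, 0), (1, 0), (1, 1), (2, 1), (2, 2), (1, 2), (1, 3), (0, 3), (-1, 3), (-1, 2)])
Fold: move[7]->D => RURULULDD (positions: [(0, 0), (1, 0), (1, 1), (2, 1), (2, 2), (1, 2), (1, 3), (0, 3), (0, 2), (0, 1)])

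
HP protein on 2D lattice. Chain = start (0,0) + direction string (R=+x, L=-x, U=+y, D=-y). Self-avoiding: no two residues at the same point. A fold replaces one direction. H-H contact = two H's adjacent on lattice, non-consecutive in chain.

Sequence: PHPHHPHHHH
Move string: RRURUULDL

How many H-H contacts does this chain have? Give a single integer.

Answer: 1

Derivation:
Positions: [(0, 0), (1, 0), (2, 0), (2, 1), (3, 1), (3, 2), (3, 3), (2, 3), (2, 2), (1, 2)]
H-H contact: residue 3 @(2,1) - residue 8 @(2, 2)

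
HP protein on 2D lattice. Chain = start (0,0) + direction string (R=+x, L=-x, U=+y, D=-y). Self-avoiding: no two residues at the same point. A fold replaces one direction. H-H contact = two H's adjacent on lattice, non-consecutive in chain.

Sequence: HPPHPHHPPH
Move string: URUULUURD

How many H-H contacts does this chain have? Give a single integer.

Positions: [(0, 0), (0, 1), (1, 1), (1, 2), (1, 3), (0, 3), (0, 4), (0, 5), (1, 5), (1, 4)]
H-H contact: residue 6 @(0,4) - residue 9 @(1, 4)

Answer: 1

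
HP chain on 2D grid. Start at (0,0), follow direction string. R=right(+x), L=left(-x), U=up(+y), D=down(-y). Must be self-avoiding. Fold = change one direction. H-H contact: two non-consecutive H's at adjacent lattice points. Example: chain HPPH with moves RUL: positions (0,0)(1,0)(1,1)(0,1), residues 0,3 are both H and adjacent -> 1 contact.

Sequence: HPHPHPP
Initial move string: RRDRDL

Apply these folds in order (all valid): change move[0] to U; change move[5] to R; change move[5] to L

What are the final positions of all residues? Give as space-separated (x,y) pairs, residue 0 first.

Answer: (0,0) (0,1) (1,1) (1,0) (2,0) (2,-1) (1,-1)

Derivation:
Initial moves: RRDRDL
Fold: move[0]->U => URDRDL (positions: [(0, 0), (0, 1), (1, 1), (1, 0), (2, 0), (2, -1), (1, -1)])
Fold: move[5]->R => URDRDR (positions: [(0, 0), (0, 1), (1, 1), (1, 0), (2, 0), (2, -1), (3, -1)])
Fold: move[5]->L => URDRDL (positions: [(0, 0), (0, 1), (1, 1), (1, 0), (2, 0), (2, -1), (1, -1)])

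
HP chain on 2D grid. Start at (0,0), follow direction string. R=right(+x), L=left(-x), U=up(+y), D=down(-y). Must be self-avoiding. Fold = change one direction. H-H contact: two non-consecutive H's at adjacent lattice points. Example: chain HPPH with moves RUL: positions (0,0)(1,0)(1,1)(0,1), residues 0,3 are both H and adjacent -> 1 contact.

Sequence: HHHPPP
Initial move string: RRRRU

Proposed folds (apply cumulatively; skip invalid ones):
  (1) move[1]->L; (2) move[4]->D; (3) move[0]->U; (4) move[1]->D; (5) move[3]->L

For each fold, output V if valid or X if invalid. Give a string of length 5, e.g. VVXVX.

Answer: XVVXX

Derivation:
Initial: RRRRU -> [(0, 0), (1, 0), (2, 0), (3, 0), (4, 0), (4, 1)]
Fold 1: move[1]->L => RLRRU INVALID (collision), skipped
Fold 2: move[4]->D => RRRRD VALID
Fold 3: move[0]->U => URRRD VALID
Fold 4: move[1]->D => UDRRD INVALID (collision), skipped
Fold 5: move[3]->L => URRLD INVALID (collision), skipped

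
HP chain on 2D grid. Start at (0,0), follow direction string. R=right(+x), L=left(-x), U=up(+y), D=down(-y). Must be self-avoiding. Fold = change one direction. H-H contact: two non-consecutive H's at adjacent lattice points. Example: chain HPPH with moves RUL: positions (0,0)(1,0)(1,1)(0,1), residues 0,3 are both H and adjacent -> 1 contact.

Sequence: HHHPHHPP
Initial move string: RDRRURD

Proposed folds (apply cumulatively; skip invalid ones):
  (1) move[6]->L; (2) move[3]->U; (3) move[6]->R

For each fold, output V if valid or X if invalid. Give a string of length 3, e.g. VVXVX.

Answer: XVV

Derivation:
Initial: RDRRURD -> [(0, 0), (1, 0), (1, -1), (2, -1), (3, -1), (3, 0), (4, 0), (4, -1)]
Fold 1: move[6]->L => RDRRURL INVALID (collision), skipped
Fold 2: move[3]->U => RDRUURD VALID
Fold 3: move[6]->R => RDRUURR VALID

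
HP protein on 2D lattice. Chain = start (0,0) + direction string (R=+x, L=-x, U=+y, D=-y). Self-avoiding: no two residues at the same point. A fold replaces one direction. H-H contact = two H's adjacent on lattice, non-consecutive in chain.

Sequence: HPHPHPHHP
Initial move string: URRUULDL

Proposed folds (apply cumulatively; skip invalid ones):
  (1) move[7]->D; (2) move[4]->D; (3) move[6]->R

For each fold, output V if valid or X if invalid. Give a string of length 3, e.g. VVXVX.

Initial: URRUULDL -> [(0, 0), (0, 1), (1, 1), (2, 1), (2, 2), (2, 3), (1, 3), (1, 2), (0, 2)]
Fold 1: move[7]->D => URRUULDD INVALID (collision), skipped
Fold 2: move[4]->D => URRUDLDL INVALID (collision), skipped
Fold 3: move[6]->R => URRUULRL INVALID (collision), skipped

Answer: XXX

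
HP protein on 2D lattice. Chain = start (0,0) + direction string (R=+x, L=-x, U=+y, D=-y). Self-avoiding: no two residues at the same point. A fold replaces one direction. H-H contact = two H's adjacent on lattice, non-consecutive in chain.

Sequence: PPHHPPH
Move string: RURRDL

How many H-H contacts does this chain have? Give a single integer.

Positions: [(0, 0), (1, 0), (1, 1), (2, 1), (3, 1), (3, 0), (2, 0)]
H-H contact: residue 3 @(2,1) - residue 6 @(2, 0)

Answer: 1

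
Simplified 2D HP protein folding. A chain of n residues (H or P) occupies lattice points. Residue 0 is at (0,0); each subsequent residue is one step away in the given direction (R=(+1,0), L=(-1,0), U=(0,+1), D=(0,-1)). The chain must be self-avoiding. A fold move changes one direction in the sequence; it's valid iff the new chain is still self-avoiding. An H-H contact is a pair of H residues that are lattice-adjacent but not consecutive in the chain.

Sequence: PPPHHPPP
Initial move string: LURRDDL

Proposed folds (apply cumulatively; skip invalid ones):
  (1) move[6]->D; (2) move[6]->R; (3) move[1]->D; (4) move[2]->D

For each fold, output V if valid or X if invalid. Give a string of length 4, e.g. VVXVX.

Initial: LURRDDL -> [(0, 0), (-1, 0), (-1, 1), (0, 1), (1, 1), (1, 0), (1, -1), (0, -1)]
Fold 1: move[6]->D => LURRDDD VALID
Fold 2: move[6]->R => LURRDDR VALID
Fold 3: move[1]->D => LDRRDDR VALID
Fold 4: move[2]->D => LDDRDDR VALID

Answer: VVVV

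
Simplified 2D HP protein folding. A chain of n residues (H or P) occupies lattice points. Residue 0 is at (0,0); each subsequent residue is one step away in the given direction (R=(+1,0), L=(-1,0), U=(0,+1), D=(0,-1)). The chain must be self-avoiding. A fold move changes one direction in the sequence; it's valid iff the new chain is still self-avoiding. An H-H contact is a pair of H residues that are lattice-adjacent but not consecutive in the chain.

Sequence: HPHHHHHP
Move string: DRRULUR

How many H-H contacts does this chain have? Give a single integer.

Answer: 2

Derivation:
Positions: [(0, 0), (0, -1), (1, -1), (2, -1), (2, 0), (1, 0), (1, 1), (2, 1)]
H-H contact: residue 0 @(0,0) - residue 5 @(1, 0)
H-H contact: residue 2 @(1,-1) - residue 5 @(1, 0)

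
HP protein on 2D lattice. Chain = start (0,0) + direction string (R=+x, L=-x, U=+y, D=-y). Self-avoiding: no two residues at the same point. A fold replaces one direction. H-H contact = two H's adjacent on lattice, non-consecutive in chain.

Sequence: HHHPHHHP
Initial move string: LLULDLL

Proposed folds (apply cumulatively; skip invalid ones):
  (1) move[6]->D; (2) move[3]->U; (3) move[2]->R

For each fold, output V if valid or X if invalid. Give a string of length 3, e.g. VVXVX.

Answer: VXX

Derivation:
Initial: LLULDLL -> [(0, 0), (-1, 0), (-2, 0), (-2, 1), (-3, 1), (-3, 0), (-4, 0), (-5, 0)]
Fold 1: move[6]->D => LLULDLD VALID
Fold 2: move[3]->U => LLUUDLD INVALID (collision), skipped
Fold 3: move[2]->R => LLRLDLD INVALID (collision), skipped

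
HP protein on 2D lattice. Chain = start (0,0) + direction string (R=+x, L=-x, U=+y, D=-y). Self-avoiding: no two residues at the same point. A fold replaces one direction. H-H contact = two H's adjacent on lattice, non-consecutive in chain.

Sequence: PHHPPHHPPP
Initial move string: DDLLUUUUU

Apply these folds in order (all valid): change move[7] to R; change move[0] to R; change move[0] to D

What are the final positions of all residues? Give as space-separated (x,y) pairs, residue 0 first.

Answer: (0,0) (0,-1) (0,-2) (-1,-2) (-2,-2) (-2,-1) (-2,0) (-2,1) (-1,1) (-1,2)

Derivation:
Initial moves: DDLLUUUUU
Fold: move[7]->R => DDLLUUURU (positions: [(0, 0), (0, -1), (0, -2), (-1, -2), (-2, -2), (-2, -1), (-2, 0), (-2, 1), (-1, 1), (-1, 2)])
Fold: move[0]->R => RDLLUUURU (positions: [(0, 0), (1, 0), (1, -1), (0, -1), (-1, -1), (-1, 0), (-1, 1), (-1, 2), (0, 2), (0, 3)])
Fold: move[0]->D => DDLLUUURU (positions: [(0, 0), (0, -1), (0, -2), (-1, -2), (-2, -2), (-2, -1), (-2, 0), (-2, 1), (-1, 1), (-1, 2)])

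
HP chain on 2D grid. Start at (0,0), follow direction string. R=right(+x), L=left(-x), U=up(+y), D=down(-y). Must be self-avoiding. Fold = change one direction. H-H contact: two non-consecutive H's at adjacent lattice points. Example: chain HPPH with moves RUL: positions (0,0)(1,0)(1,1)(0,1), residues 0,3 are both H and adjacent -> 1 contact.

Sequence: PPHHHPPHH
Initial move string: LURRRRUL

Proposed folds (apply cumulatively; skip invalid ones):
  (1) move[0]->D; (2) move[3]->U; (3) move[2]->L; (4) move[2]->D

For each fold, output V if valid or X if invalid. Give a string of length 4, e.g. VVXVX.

Answer: XVVX

Derivation:
Initial: LURRRRUL -> [(0, 0), (-1, 0), (-1, 1), (0, 1), (1, 1), (2, 1), (3, 1), (3, 2), (2, 2)]
Fold 1: move[0]->D => DURRRRUL INVALID (collision), skipped
Fold 2: move[3]->U => LURURRUL VALID
Fold 3: move[2]->L => LULURRUL VALID
Fold 4: move[2]->D => LUDURRUL INVALID (collision), skipped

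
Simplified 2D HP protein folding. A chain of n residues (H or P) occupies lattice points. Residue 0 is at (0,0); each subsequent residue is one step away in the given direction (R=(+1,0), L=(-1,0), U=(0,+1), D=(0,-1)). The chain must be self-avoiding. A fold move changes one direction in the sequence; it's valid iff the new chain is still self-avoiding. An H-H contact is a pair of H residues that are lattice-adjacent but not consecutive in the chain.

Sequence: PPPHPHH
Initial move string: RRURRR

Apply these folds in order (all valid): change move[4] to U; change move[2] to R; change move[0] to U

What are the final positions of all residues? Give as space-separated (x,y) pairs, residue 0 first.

Answer: (0,0) (0,1) (1,1) (2,1) (3,1) (3,2) (4,2)

Derivation:
Initial moves: RRURRR
Fold: move[4]->U => RRURUR (positions: [(0, 0), (1, 0), (2, 0), (2, 1), (3, 1), (3, 2), (4, 2)])
Fold: move[2]->R => RRRRUR (positions: [(0, 0), (1, 0), (2, 0), (3, 0), (4, 0), (4, 1), (5, 1)])
Fold: move[0]->U => URRRUR (positions: [(0, 0), (0, 1), (1, 1), (2, 1), (3, 1), (3, 2), (4, 2)])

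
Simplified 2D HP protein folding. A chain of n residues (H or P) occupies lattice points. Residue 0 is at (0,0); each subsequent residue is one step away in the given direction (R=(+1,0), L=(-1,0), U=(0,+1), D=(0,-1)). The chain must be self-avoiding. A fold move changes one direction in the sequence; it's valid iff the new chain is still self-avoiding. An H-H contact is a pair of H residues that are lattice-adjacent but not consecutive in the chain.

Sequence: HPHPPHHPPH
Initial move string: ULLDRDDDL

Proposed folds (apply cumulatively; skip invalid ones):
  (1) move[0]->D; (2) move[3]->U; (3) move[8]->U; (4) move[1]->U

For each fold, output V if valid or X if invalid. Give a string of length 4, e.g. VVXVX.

Initial: ULLDRDDDL -> [(0, 0), (0, 1), (-1, 1), (-2, 1), (-2, 0), (-1, 0), (-1, -1), (-1, -2), (-1, -3), (-2, -3)]
Fold 1: move[0]->D => DLLDRDDDL VALID
Fold 2: move[3]->U => DLLURDDDL INVALID (collision), skipped
Fold 3: move[8]->U => DLLDRDDDU INVALID (collision), skipped
Fold 4: move[1]->U => DULDRDDDL INVALID (collision), skipped

Answer: VXXX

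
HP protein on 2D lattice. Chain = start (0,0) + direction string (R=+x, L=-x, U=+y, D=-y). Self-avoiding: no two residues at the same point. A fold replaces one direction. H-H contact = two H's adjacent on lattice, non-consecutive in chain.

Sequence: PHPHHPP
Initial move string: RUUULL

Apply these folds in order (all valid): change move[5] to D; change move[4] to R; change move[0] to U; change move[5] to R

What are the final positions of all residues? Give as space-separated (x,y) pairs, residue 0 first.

Initial moves: RUUULL
Fold: move[5]->D => RUUULD (positions: [(0, 0), (1, 0), (1, 1), (1, 2), (1, 3), (0, 3), (0, 2)])
Fold: move[4]->R => RUUURD (positions: [(0, 0), (1, 0), (1, 1), (1, 2), (1, 3), (2, 3), (2, 2)])
Fold: move[0]->U => UUUURD (positions: [(0, 0), (0, 1), (0, 2), (0, 3), (0, 4), (1, 4), (1, 3)])
Fold: move[5]->R => UUUURR (positions: [(0, 0), (0, 1), (0, 2), (0, 3), (0, 4), (1, 4), (2, 4)])

Answer: (0,0) (0,1) (0,2) (0,3) (0,4) (1,4) (2,4)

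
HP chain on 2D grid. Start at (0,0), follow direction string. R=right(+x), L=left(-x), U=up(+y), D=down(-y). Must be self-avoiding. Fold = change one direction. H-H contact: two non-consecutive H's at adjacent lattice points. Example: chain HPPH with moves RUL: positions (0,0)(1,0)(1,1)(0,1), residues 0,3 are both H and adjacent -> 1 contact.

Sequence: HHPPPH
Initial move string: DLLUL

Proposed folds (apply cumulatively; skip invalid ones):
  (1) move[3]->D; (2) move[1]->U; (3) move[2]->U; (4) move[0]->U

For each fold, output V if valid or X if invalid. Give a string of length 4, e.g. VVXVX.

Answer: VXXV

Derivation:
Initial: DLLUL -> [(0, 0), (0, -1), (-1, -1), (-2, -1), (-2, 0), (-3, 0)]
Fold 1: move[3]->D => DLLDL VALID
Fold 2: move[1]->U => DULDL INVALID (collision), skipped
Fold 3: move[2]->U => DLUDL INVALID (collision), skipped
Fold 4: move[0]->U => ULLDL VALID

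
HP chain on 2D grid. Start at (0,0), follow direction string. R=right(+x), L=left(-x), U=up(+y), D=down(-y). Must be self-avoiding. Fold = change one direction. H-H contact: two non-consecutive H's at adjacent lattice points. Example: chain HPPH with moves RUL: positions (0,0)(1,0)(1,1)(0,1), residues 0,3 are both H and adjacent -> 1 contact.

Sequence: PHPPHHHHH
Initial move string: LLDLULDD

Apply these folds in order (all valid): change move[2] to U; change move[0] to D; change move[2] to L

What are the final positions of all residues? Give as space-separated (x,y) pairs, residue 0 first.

Initial moves: LLDLULDD
Fold: move[2]->U => LLULULDD (positions: [(0, 0), (-1, 0), (-2, 0), (-2, 1), (-3, 1), (-3, 2), (-4, 2), (-4, 1), (-4, 0)])
Fold: move[0]->D => DLULULDD (positions: [(0, 0), (0, -1), (-1, -1), (-1, 0), (-2, 0), (-2, 1), (-3, 1), (-3, 0), (-3, -1)])
Fold: move[2]->L => DLLLULDD (positions: [(0, 0), (0, -1), (-1, -1), (-2, -1), (-3, -1), (-3, 0), (-4, 0), (-4, -1), (-4, -2)])

Answer: (0,0) (0,-1) (-1,-1) (-2,-1) (-3,-1) (-3,0) (-4,0) (-4,-1) (-4,-2)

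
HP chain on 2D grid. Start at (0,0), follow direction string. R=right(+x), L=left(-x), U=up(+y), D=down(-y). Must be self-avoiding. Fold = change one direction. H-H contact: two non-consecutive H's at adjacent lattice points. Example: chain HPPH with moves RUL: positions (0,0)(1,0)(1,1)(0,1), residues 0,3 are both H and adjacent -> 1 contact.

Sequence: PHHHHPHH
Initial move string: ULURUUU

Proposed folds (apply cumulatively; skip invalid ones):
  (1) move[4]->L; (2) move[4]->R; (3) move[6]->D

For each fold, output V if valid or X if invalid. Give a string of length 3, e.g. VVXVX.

Initial: ULURUUU -> [(0, 0), (0, 1), (-1, 1), (-1, 2), (0, 2), (0, 3), (0, 4), (0, 5)]
Fold 1: move[4]->L => ULURLUU INVALID (collision), skipped
Fold 2: move[4]->R => ULURRUU VALID
Fold 3: move[6]->D => ULURRUD INVALID (collision), skipped

Answer: XVX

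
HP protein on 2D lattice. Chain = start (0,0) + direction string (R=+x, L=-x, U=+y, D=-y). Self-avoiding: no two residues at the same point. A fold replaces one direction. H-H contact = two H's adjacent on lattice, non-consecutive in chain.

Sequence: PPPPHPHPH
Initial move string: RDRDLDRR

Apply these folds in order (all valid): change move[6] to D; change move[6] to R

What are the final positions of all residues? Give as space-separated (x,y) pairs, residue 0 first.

Answer: (0,0) (1,0) (1,-1) (2,-1) (2,-2) (1,-2) (1,-3) (2,-3) (3,-3)

Derivation:
Initial moves: RDRDLDRR
Fold: move[6]->D => RDRDLDDR (positions: [(0, 0), (1, 0), (1, -1), (2, -1), (2, -2), (1, -2), (1, -3), (1, -4), (2, -4)])
Fold: move[6]->R => RDRDLDRR (positions: [(0, 0), (1, 0), (1, -1), (2, -1), (2, -2), (1, -2), (1, -3), (2, -3), (3, -3)])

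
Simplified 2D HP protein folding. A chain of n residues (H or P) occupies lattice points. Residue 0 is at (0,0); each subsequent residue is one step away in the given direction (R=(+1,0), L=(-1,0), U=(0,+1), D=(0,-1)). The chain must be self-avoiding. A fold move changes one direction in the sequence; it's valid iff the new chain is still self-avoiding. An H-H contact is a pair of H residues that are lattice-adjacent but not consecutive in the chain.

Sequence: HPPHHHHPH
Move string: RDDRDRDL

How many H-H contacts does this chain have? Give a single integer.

Positions: [(0, 0), (1, 0), (1, -1), (1, -2), (2, -2), (2, -3), (3, -3), (3, -4), (2, -4)]
H-H contact: residue 5 @(2,-3) - residue 8 @(2, -4)

Answer: 1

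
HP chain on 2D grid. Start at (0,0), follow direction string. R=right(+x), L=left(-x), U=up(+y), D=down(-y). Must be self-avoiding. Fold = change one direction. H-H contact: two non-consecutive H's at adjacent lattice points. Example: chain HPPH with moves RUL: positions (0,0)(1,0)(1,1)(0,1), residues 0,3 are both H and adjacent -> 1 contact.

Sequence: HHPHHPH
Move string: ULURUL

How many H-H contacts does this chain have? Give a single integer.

Positions: [(0, 0), (0, 1), (-1, 1), (-1, 2), (0, 2), (0, 3), (-1, 3)]
H-H contact: residue 1 @(0,1) - residue 4 @(0, 2)
H-H contact: residue 3 @(-1,2) - residue 6 @(-1, 3)

Answer: 2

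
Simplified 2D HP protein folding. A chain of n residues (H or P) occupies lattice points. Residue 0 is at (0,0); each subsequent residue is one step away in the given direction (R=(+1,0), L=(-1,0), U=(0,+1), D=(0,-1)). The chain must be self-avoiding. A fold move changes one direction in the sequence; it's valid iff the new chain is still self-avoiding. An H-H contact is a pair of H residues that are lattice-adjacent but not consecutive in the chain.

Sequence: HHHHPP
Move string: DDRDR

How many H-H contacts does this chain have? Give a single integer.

Positions: [(0, 0), (0, -1), (0, -2), (1, -2), (1, -3), (2, -3)]
No H-H contacts found.

Answer: 0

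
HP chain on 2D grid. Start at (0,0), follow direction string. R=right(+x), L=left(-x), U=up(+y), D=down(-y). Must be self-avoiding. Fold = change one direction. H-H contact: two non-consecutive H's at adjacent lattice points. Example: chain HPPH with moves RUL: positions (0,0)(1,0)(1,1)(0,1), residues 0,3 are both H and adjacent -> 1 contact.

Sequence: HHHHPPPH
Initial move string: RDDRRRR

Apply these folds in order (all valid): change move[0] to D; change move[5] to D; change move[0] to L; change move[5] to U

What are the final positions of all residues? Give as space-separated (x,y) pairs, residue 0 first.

Initial moves: RDDRRRR
Fold: move[0]->D => DDDRRRR (positions: [(0, 0), (0, -1), (0, -2), (0, -3), (1, -3), (2, -3), (3, -3), (4, -3)])
Fold: move[5]->D => DDDRRDR (positions: [(0, 0), (0, -1), (0, -2), (0, -3), (1, -3), (2, -3), (2, -4), (3, -4)])
Fold: move[0]->L => LDDRRDR (positions: [(0, 0), (-1, 0), (-1, -1), (-1, -2), (0, -2), (1, -2), (1, -3), (2, -3)])
Fold: move[5]->U => LDDRRUR (positions: [(0, 0), (-1, 0), (-1, -1), (-1, -2), (0, -2), (1, -2), (1, -1), (2, -1)])

Answer: (0,0) (-1,0) (-1,-1) (-1,-2) (0,-2) (1,-2) (1,-1) (2,-1)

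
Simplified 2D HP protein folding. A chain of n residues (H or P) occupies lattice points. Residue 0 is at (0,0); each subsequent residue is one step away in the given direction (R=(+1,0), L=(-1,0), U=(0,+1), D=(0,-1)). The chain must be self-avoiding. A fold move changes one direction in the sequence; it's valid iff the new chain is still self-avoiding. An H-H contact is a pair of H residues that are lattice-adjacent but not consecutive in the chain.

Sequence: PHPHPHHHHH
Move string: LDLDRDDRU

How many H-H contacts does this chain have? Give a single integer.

Answer: 1

Derivation:
Positions: [(0, 0), (-1, 0), (-1, -1), (-2, -1), (-2, -2), (-1, -2), (-1, -3), (-1, -4), (0, -4), (0, -3)]
H-H contact: residue 6 @(-1,-3) - residue 9 @(0, -3)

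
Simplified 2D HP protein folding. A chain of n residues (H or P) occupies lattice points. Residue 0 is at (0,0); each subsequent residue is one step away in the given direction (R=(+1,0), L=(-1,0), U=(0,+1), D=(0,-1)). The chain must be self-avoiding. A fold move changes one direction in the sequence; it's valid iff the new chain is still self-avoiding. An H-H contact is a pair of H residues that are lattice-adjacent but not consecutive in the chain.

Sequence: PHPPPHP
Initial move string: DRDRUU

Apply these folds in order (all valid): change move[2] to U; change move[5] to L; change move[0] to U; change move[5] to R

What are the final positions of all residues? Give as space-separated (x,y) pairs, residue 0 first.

Answer: (0,0) (0,1) (1,1) (1,2) (2,2) (2,3) (3,3)

Derivation:
Initial moves: DRDRUU
Fold: move[2]->U => DRURUU (positions: [(0, 0), (0, -1), (1, -1), (1, 0), (2, 0), (2, 1), (2, 2)])
Fold: move[5]->L => DRURUL (positions: [(0, 0), (0, -1), (1, -1), (1, 0), (2, 0), (2, 1), (1, 1)])
Fold: move[0]->U => URURUL (positions: [(0, 0), (0, 1), (1, 1), (1, 2), (2, 2), (2, 3), (1, 3)])
Fold: move[5]->R => URURUR (positions: [(0, 0), (0, 1), (1, 1), (1, 2), (2, 2), (2, 3), (3, 3)])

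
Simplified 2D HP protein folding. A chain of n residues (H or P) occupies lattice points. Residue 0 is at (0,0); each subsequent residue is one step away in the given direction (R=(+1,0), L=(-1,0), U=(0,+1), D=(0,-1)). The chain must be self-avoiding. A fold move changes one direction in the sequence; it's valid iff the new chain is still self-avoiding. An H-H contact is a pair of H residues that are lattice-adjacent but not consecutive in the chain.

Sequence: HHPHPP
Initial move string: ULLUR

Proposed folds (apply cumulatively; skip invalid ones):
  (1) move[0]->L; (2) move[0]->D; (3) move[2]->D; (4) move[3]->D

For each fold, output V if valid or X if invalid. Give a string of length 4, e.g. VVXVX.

Initial: ULLUR -> [(0, 0), (0, 1), (-1, 1), (-2, 1), (-2, 2), (-1, 2)]
Fold 1: move[0]->L => LLLUR VALID
Fold 2: move[0]->D => DLLUR VALID
Fold 3: move[2]->D => DLDUR INVALID (collision), skipped
Fold 4: move[3]->D => DLLDR VALID

Answer: VVXV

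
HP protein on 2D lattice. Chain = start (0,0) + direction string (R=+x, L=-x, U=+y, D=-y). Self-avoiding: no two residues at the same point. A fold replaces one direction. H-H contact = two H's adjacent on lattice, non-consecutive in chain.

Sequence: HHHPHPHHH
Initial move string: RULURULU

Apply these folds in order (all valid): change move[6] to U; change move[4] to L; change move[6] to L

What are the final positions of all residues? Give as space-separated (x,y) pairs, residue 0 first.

Answer: (0,0) (1,0) (1,1) (0,1) (0,2) (-1,2) (-1,3) (-2,3) (-2,4)

Derivation:
Initial moves: RULURULU
Fold: move[6]->U => RULURUUU (positions: [(0, 0), (1, 0), (1, 1), (0, 1), (0, 2), (1, 2), (1, 3), (1, 4), (1, 5)])
Fold: move[4]->L => RULULUUU (positions: [(0, 0), (1, 0), (1, 1), (0, 1), (0, 2), (-1, 2), (-1, 3), (-1, 4), (-1, 5)])
Fold: move[6]->L => RULULULU (positions: [(0, 0), (1, 0), (1, 1), (0, 1), (0, 2), (-1, 2), (-1, 3), (-2, 3), (-2, 4)])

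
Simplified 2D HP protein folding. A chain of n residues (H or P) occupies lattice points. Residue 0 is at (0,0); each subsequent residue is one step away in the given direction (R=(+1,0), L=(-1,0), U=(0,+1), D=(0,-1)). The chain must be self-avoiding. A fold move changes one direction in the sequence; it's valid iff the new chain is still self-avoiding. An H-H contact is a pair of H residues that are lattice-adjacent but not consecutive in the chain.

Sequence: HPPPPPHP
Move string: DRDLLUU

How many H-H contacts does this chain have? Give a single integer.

Positions: [(0, 0), (0, -1), (1, -1), (1, -2), (0, -2), (-1, -2), (-1, -1), (-1, 0)]
No H-H contacts found.

Answer: 0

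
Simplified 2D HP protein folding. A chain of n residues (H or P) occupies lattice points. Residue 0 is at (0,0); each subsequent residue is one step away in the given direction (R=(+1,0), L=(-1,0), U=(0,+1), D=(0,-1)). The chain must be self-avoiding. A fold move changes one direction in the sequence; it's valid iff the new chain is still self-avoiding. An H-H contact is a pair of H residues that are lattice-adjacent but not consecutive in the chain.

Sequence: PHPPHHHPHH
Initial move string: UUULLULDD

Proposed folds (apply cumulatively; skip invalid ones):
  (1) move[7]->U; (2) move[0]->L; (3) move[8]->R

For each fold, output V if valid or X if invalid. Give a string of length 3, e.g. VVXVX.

Initial: UUULLULDD -> [(0, 0), (0, 1), (0, 2), (0, 3), (-1, 3), (-2, 3), (-2, 4), (-3, 4), (-3, 3), (-3, 2)]
Fold 1: move[7]->U => UUULLULUD INVALID (collision), skipped
Fold 2: move[0]->L => LUULLULDD VALID
Fold 3: move[8]->R => LUULLULDR INVALID (collision), skipped

Answer: XVX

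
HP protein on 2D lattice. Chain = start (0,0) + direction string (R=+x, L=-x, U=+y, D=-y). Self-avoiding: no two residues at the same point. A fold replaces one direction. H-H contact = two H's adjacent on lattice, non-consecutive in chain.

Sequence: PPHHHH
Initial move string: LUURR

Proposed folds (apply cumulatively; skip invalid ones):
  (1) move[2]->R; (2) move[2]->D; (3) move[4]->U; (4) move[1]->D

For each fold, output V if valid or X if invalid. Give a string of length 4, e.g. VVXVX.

Initial: LUURR -> [(0, 0), (-1, 0), (-1, 1), (-1, 2), (0, 2), (1, 2)]
Fold 1: move[2]->R => LURRR VALID
Fold 2: move[2]->D => LUDRR INVALID (collision), skipped
Fold 3: move[4]->U => LURRU VALID
Fold 4: move[1]->D => LDRRU VALID

Answer: VXVV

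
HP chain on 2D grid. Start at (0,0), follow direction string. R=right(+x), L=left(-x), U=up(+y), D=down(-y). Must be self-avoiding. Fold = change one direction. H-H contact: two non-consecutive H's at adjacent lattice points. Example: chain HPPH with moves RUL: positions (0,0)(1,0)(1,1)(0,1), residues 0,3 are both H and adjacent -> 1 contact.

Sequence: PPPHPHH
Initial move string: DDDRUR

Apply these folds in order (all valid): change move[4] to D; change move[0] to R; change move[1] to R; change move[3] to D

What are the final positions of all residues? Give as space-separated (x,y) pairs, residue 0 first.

Answer: (0,0) (1,0) (2,0) (2,-1) (2,-2) (2,-3) (3,-3)

Derivation:
Initial moves: DDDRUR
Fold: move[4]->D => DDDRDR (positions: [(0, 0), (0, -1), (0, -2), (0, -3), (1, -3), (1, -4), (2, -4)])
Fold: move[0]->R => RDDRDR (positions: [(0, 0), (1, 0), (1, -1), (1, -2), (2, -2), (2, -3), (3, -3)])
Fold: move[1]->R => RRDRDR (positions: [(0, 0), (1, 0), (2, 0), (2, -1), (3, -1), (3, -2), (4, -2)])
Fold: move[3]->D => RRDDDR (positions: [(0, 0), (1, 0), (2, 0), (2, -1), (2, -2), (2, -3), (3, -3)])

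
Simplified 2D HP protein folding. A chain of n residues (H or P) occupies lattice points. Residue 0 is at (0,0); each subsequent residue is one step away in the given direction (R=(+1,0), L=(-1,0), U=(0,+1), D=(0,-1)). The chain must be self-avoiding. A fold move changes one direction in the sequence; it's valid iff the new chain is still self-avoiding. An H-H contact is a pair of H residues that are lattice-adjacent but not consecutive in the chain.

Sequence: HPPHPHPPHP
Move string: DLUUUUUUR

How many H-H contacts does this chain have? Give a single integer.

Answer: 1

Derivation:
Positions: [(0, 0), (0, -1), (-1, -1), (-1, 0), (-1, 1), (-1, 2), (-1, 3), (-1, 4), (-1, 5), (0, 5)]
H-H contact: residue 0 @(0,0) - residue 3 @(-1, 0)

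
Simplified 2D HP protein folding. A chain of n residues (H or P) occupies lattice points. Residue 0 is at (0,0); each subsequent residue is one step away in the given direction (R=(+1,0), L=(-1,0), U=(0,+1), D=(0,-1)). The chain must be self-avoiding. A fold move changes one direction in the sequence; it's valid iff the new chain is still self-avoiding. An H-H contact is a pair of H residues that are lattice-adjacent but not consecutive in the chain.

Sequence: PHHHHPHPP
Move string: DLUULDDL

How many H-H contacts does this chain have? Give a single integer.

Positions: [(0, 0), (0, -1), (-1, -1), (-1, 0), (-1, 1), (-2, 1), (-2, 0), (-2, -1), (-3, -1)]
H-H contact: residue 3 @(-1,0) - residue 6 @(-2, 0)

Answer: 1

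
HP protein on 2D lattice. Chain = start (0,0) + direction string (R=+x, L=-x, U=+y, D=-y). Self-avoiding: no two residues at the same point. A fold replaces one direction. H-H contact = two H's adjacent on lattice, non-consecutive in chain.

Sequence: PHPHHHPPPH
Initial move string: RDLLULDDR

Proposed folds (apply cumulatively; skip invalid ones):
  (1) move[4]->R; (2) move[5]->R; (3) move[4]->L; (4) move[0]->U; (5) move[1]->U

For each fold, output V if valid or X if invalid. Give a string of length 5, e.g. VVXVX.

Initial: RDLLULDDR -> [(0, 0), (1, 0), (1, -1), (0, -1), (-1, -1), (-1, 0), (-2, 0), (-2, -1), (-2, -2), (-1, -2)]
Fold 1: move[4]->R => RDLLRLDDR INVALID (collision), skipped
Fold 2: move[5]->R => RDLLURDDR INVALID (collision), skipped
Fold 3: move[4]->L => RDLLLLDDR VALID
Fold 4: move[0]->U => UDLLLLDDR INVALID (collision), skipped
Fold 5: move[1]->U => RULLLLDDR VALID

Answer: XXVXV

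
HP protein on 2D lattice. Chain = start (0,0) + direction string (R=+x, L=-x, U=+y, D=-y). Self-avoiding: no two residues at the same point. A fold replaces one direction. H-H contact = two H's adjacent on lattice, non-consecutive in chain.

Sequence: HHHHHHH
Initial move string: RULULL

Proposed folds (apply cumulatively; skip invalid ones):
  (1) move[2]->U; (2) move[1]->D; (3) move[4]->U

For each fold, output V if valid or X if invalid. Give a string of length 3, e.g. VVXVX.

Answer: VXV

Derivation:
Initial: RULULL -> [(0, 0), (1, 0), (1, 1), (0, 1), (0, 2), (-1, 2), (-2, 2)]
Fold 1: move[2]->U => RUUULL VALID
Fold 2: move[1]->D => RDUULL INVALID (collision), skipped
Fold 3: move[4]->U => RUUUUL VALID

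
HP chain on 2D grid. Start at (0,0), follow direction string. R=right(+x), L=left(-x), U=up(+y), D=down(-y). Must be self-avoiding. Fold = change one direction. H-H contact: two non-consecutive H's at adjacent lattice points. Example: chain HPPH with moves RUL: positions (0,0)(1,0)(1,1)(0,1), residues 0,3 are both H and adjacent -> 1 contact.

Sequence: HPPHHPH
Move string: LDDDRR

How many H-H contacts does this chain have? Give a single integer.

Positions: [(0, 0), (-1, 0), (-1, -1), (-1, -2), (-1, -3), (0, -3), (1, -3)]
No H-H contacts found.

Answer: 0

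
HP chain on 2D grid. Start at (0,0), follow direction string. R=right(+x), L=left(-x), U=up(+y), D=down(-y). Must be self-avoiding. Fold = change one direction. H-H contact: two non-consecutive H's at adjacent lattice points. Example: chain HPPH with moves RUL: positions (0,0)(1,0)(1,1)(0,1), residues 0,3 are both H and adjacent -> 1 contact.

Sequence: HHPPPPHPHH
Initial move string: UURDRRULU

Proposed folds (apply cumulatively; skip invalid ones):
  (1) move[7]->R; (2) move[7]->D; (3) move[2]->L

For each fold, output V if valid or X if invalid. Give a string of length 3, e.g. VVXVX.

Answer: VXX

Derivation:
Initial: UURDRRULU -> [(0, 0), (0, 1), (0, 2), (1, 2), (1, 1), (2, 1), (3, 1), (3, 2), (2, 2), (2, 3)]
Fold 1: move[7]->R => UURDRRURU VALID
Fold 2: move[7]->D => UURDRRUDU INVALID (collision), skipped
Fold 3: move[2]->L => UULDRRURU INVALID (collision), skipped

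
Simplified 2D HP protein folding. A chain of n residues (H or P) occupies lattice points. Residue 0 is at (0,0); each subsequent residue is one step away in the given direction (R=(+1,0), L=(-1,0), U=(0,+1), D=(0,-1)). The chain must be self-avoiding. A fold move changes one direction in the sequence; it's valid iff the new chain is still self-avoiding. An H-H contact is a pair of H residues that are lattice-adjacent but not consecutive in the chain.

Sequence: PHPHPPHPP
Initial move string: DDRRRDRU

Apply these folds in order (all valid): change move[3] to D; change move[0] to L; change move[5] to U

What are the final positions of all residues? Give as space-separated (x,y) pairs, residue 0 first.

Initial moves: DDRRRDRU
Fold: move[3]->D => DDRDRDRU (positions: [(0, 0), (0, -1), (0, -2), (1, -2), (1, -3), (2, -3), (2, -4), (3, -4), (3, -3)])
Fold: move[0]->L => LDRDRDRU (positions: [(0, 0), (-1, 0), (-1, -1), (0, -1), (0, -2), (1, -2), (1, -3), (2, -3), (2, -2)])
Fold: move[5]->U => LDRDRURU (positions: [(0, 0), (-1, 0), (-1, -1), (0, -1), (0, -2), (1, -2), (1, -1), (2, -1), (2, 0)])

Answer: (0,0) (-1,0) (-1,-1) (0,-1) (0,-2) (1,-2) (1,-1) (2,-1) (2,0)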